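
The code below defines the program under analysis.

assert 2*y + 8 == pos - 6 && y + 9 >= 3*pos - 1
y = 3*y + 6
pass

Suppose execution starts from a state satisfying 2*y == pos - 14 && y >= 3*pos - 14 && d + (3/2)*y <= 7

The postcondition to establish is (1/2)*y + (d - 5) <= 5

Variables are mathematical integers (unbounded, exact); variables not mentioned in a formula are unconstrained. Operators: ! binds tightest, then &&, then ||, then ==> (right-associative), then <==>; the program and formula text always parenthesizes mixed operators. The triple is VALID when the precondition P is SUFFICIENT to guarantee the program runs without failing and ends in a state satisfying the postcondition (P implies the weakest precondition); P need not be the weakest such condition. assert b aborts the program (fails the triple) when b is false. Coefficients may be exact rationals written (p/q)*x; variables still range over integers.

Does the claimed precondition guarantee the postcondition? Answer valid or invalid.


Working backward. After the program, the postcondition (1/2)*y + (d - 5) <= 5 must hold; in canonical form it is d + (1/2)*y <= 10.
Before skip: d + (1/2)*y <= 10
Before y := 3*y + 6: d + (3/2)*y <= 7
Before assert 2*y + 8 == pos - 6 && y + 9 >= 3*pos - 1: 2*y == pos - 14 && y >= 3*pos - 10 && d + (3/2)*y <= 7
The weakest precondition is 2*y == pos - 14 && y >= 3*pos - 10 && d + (3/2)*y <= 7.
Check whether 2*y == pos - 14 && y >= 3*pos - 14 && d + (3/2)*y <= 7 implies it.
Countermodel: at the initial state d = 0, pos = 2, y = -6, the precondition holds but the weakest precondition fails.
Answer: invalid


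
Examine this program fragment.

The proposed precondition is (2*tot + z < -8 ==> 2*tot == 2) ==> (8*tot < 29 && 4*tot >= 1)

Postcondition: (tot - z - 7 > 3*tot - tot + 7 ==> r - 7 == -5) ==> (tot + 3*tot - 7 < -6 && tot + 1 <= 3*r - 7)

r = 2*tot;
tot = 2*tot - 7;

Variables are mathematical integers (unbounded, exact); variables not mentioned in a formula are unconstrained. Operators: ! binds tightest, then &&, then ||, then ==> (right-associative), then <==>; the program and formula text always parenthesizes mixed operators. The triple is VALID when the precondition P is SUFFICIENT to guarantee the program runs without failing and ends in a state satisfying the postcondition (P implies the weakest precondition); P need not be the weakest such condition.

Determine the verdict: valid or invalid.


Working backward. After the program, the postcondition (tot - z - 7 > 3*tot - tot + 7 ==> r - 7 == -5) ==> (tot + 3*tot - 7 < -6 && tot + 1 <= 3*r - 7) must hold; in canonical form it is (tot + z < -14 ==> r == 2) ==> (4*tot < 1 && tot <= 3*r - 8).
Before tot := 2*tot - 7: (2*tot + z < -7 ==> r == 2) ==> (8*tot < 29 && 2*tot <= 3*r - 1)
Before r := 2*tot: (2*tot + z < -7 ==> 2*tot == 2) ==> (8*tot < 29 && 4*tot >= 1)
The weakest precondition is (2*tot + z < -7 ==> 2*tot == 2) ==> (8*tot < 29 && 4*tot >= 1).
Check whether (2*tot + z < -8 ==> 2*tot == 2) ==> (8*tot < 29 && 4*tot >= 1) implies it.
Every state satisfying the precondition satisfies the weakest precondition: the implication holds.
Answer: valid


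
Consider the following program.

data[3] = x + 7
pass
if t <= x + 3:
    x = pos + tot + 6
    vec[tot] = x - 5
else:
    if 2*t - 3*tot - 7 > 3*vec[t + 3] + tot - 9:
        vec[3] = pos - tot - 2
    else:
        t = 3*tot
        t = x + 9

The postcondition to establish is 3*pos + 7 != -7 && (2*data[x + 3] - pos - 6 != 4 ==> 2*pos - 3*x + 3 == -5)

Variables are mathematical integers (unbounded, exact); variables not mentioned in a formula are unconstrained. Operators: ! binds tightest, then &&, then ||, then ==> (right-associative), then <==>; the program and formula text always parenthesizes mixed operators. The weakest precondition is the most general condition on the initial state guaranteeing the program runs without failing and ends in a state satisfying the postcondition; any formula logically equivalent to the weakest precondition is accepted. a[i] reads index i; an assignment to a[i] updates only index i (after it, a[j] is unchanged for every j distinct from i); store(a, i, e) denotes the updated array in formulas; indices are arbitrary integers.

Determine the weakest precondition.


Working backward. After the program, the postcondition 3*pos + 7 != -7 && (2*data[x + 3] - pos - 6 != 4 ==> 2*pos - 3*x + 3 == -5) must hold; in canonical form it is 3*pos != -14 && (2*data[x + 3] != pos + 10 ==> 2*pos == 3*x - 8).
Then branch requires 3*pos != -14 && (2*data[pos + tot + 9] != pos + 10 ==> pos + 3*tot == -10); else branch requires (2*t > 3*vec[t + 3] + 4*tot - 2 ==> (3*pos != -14 && (2*data[x + 3] != pos + 10 ==> 2*pos == 3*x - 8))) && ((!(2*t > 3*vec[t + 3] + 4*tot - 2)) ==> (3*pos != -14 && (2*data[x + 3] != pos + 10 ==> 2*pos == 3*x - 8))).
Before the if: (t <= x + 3 ==> (3*pos != -14 && (2*data[pos + tot + 9] != pos + 10 ==> pos + 3*tot == -10))) && ((!(t <= x + 3)) ==> ((2*t > 3*vec[t + 3] + 4*tot - 2 ==> (3*pos != -14 && (2*data[x + 3] != pos + 10 ==> 2*pos == 3*x - 8))) && ((!(2*t > 3*vec[t + 3] + 4*tot - 2)) ==> (3*pos != -14 && (2*data[x + 3] != pos + 10 ==> 2*pos == 3*x - 8)))))
Before skip: (t <= x + 3 ==> (3*pos != -14 && (2*data[pos + tot + 9] != pos + 10 ==> pos + 3*tot == -10))) && ((!(t <= x + 3)) ==> ((2*t > 3*vec[t + 3] + 4*tot - 2 ==> (3*pos != -14 && (2*data[x + 3] != pos + 10 ==> 2*pos == 3*x - 8))) && ((!(2*t > 3*vec[t + 3] + 4*tot - 2)) ==> (3*pos != -14 && (2*data[x + 3] != pos + 10 ==> 2*pos == 3*x - 8)))))
Before data[3] := x + 7: (t <= x + 3 ==> (3*pos != -14 && (2*store(data, 3, x + 7)[pos + tot + 9] != pos + 10 ==> pos + 3*tot == -10))) && ((!(t <= x + 3)) ==> ((2*t > 3*vec[t + 3] + 4*tot - 2 ==> (3*pos != -14 && (2*store(data, 3, x + 7)[x + 3] != pos + 10 ==> 2*pos == 3*x - 8))) && ((!(2*t > 3*vec[t + 3] + 4*tot - 2)) ==> (3*pos != -14 && (2*store(data, 3, x + 7)[x + 3] != pos + 10 ==> 2*pos == 3*x - 8)))))
Answer: WP = (t <= x + 3 ==> (3*pos != -14 && (2*store(data, 3, x + 7)[pos + tot + 9] != pos + 10 ==> pos + 3*tot == -10))) && ((!(t <= x + 3)) ==> ((2*t > 3*vec[t + 3] + 4*tot - 2 ==> (3*pos != -14 && (2*store(data, 3, x + 7)[x + 3] != pos + 10 ==> 2*pos == 3*x - 8))) && ((!(2*t > 3*vec[t + 3] + 4*tot - 2)) ==> (3*pos != -14 && (2*store(data, 3, x + 7)[x + 3] != pos + 10 ==> 2*pos == 3*x - 8)))))


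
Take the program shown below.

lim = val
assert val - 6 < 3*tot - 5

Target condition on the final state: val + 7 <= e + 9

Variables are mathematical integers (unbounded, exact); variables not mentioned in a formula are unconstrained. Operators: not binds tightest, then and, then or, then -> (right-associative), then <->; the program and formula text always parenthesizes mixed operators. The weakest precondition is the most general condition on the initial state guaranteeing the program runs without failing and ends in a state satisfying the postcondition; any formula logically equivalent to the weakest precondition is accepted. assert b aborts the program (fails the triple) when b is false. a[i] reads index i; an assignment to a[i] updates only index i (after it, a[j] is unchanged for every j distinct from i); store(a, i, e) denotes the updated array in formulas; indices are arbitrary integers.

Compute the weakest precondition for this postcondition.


Working backward. After the program, the postcondition val + 7 <= e + 9 must hold; in canonical form it is val <= e + 2.
Before assert val - 6 < 3*tot - 5: val < 3*tot + 1 and val <= e + 2
Before lim := val: val < 3*tot + 1 and val <= e + 2
Answer: WP = val < 3*tot + 1 and val <= e + 2


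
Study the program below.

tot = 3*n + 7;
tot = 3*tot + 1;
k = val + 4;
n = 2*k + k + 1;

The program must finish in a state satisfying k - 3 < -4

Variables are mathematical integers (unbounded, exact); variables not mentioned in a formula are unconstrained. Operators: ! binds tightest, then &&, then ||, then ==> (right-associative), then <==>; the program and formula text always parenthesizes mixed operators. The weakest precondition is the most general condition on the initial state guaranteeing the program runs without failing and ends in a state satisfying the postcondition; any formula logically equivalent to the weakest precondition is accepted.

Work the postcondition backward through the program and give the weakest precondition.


Working backward. After the program, the postcondition k - 3 < -4 must hold; in canonical form it is k < -1.
Before n := 2*k + k + 1: k < -1
Before k := val + 4: val < -5
Before tot := 3*tot + 1: val < -5
Before tot := 3*n + 7: val < -5
Answer: WP = val < -5


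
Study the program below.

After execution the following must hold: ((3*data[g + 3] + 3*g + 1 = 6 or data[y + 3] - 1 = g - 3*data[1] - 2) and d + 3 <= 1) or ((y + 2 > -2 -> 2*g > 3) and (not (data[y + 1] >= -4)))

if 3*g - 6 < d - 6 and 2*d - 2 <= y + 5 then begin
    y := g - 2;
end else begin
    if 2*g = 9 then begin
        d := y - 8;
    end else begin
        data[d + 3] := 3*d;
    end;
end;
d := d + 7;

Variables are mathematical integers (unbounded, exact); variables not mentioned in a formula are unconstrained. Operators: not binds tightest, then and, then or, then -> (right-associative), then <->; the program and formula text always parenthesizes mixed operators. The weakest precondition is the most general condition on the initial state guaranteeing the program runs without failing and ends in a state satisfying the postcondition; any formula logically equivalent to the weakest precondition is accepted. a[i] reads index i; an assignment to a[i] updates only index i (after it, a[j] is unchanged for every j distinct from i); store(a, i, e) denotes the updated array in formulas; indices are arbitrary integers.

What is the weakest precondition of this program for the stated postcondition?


Working backward. After the program, the postcondition ((3*data[g + 3] + 3*g + 1 = 6 or data[y + 3] - 1 = g - 3*data[1] - 2) and d + 3 <= 1) or ((y + 2 > -2 -> 2*g > 3) and (not (data[y + 1] >= -4))) must hold; in canonical form it is ((3*data[g + 3] + 3*g = 5 or data[y + 3] + 3*data[1] = g - 1) and d <= -2) or ((y > -4 -> 2*g > 3) and (not (data[y + 1] >= -4))).
Before d := d + 7: ((3*data[g + 3] + 3*g = 5 or data[y + 3] + 3*data[1] = g - 1) and d <= -9) or ((y > -4 -> 2*g > 3) and (not (data[y + 1] >= -4)))
Then branch requires ((3*data[g + 3] + 3*g = 5 or data[g + 1] + 3*data[1] = g - 1) and d <= -9) or ((g > -2 -> 2*g > 3) and (not (data[g - 1] >= -4))); else branch requires (2*g = 9 -> (((3*data[g + 3] + 3*g = 5 or data[y + 3] + 3*data[1] = g - 1) and y <= -1) or ((y > -4 -> 2*g > 3) and (not (data[y + 1] >= -4))))) and ((not (2*g = 9)) -> (((3*store(data, d + 3, 3*d)[g + 3] + 3*g = 5 or store(data, d + 3, 3*d)[y + 3] + 3*store(data, d + 3, 3*d)[1] = g - 1) and d <= -9) or ((y > -4 -> 2*g > 3) and (not (store(data, d + 3, 3*d)[y + 1] >= -4))))).
Before the if: ((3*g < d and 2*d <= y + 7) -> (((3*data[g + 3] + 3*g = 5 or data[g + 1] + 3*data[1] = g - 1) and d <= -9) or ((g > -2 -> 2*g > 3) and (not (data[g - 1] >= -4))))) and ((not (3*g < d and 2*d <= y + 7)) -> ((2*g = 9 -> (((3*data[g + 3] + 3*g = 5 or data[y + 3] + 3*data[1] = g - 1) and y <= -1) or ((y > -4 -> 2*g > 3) and (not (data[y + 1] >= -4))))) and ((not (2*g = 9)) -> (((3*store(data, d + 3, 3*d)[g + 3] + 3*g = 5 or store(data, d + 3, 3*d)[y + 3] + 3*store(data, d + 3, 3*d)[1] = g - 1) and d <= -9) or ((y > -4 -> 2*g > 3) and (not (store(data, d + 3, 3*d)[y + 1] >= -4)))))))
Answer: WP = ((3*g < d and 2*d <= y + 7) -> (((3*data[g + 3] + 3*g = 5 or data[g + 1] + 3*data[1] = g - 1) and d <= -9) or ((g > -2 -> 2*g > 3) and (not (data[g - 1] >= -4))))) and ((not (3*g < d and 2*d <= y + 7)) -> ((2*g = 9 -> (((3*data[g + 3] + 3*g = 5 or data[y + 3] + 3*data[1] = g - 1) and y <= -1) or ((y > -4 -> 2*g > 3) and (not (data[y + 1] >= -4))))) and ((not (2*g = 9)) -> (((3*store(data, d + 3, 3*d)[g + 3] + 3*g = 5 or store(data, d + 3, 3*d)[y + 3] + 3*store(data, d + 3, 3*d)[1] = g - 1) and d <= -9) or ((y > -4 -> 2*g > 3) and (not (store(data, d + 3, 3*d)[y + 1] >= -4)))))))


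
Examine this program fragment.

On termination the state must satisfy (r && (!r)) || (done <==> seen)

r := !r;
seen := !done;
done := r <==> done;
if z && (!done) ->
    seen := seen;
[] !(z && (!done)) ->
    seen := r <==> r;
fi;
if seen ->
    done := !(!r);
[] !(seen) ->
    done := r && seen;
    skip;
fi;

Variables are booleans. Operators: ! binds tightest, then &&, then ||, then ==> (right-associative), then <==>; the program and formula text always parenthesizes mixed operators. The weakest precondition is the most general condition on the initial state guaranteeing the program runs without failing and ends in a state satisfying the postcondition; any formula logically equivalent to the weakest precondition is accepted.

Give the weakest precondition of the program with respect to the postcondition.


Working backward. After the program, the postcondition (r && (!r)) || (done <==> seen) must hold; in canonical form it is done <==> seen.
Then branch requires r <==> seen; else branch requires (r && seen) <==> seen.
Before the if: (seen ==> (r <==> seen)) && ((!seen) ==> ((r && seen) <==> seen))
Then branch requires (seen ==> (r <==> seen)) && ((!seen) ==> ((r && seen) <==> seen)); else branch requires r.
Before the if: ((z && (!done)) ==> ((seen ==> (r <==> seen)) && ((!seen) ==> ((r && seen) <==> seen)))) && ((!(z && (!done))) ==> r)
Before done := r <==> done: ((z && (!(r <==> done))) ==> ((seen ==> (r <==> seen)) && ((!seen) ==> ((r && seen) <==> seen)))) && ((!(z && (!(r <==> done)))) ==> r)
Before seen := !done: ((z && (!(r <==> done))) ==> (((!done) ==> (r <==> (!done))) && (done ==> ((r && (!done)) <==> (!done))))) && ((!(z && (!(r <==> done)))) ==> r)
Before r := !r: ((z && (!((!r) <==> done))) ==> (((!done) ==> ((!r) <==> (!done))) && (done ==> (((!r) && (!done)) <==> (!done))))) && ((!(z && (!((!r) <==> done)))) ==> (!r))
Answer: WP = ((z && (!((!r) <==> done))) ==> (((!done) ==> ((!r) <==> (!done))) && (done ==> (((!r) && (!done)) <==> (!done))))) && ((!(z && (!((!r) <==> done)))) ==> (!r))


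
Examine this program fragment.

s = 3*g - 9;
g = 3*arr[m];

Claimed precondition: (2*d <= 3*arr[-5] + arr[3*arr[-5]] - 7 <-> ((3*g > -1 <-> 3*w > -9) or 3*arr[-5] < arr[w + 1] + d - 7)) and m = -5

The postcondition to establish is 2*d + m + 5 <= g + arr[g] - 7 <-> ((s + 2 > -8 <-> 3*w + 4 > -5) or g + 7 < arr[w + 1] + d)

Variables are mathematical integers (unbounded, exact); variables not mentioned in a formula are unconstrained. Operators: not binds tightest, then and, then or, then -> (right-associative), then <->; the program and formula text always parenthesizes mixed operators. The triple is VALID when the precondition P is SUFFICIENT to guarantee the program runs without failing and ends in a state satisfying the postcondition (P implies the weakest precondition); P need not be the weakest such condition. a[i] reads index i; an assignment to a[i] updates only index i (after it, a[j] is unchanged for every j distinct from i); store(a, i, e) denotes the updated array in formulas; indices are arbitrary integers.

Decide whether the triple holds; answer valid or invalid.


Working backward. After the program, the postcondition 2*d + m + 5 <= g + arr[g] - 7 <-> ((s + 2 > -8 <-> 3*w + 4 > -5) or g + 7 < arr[w + 1] + d) must hold; in canonical form it is 2*d + m <= arr[g] + g - 12 <-> ((s > -10 <-> 3*w > -9) or g < arr[w + 1] + d - 7).
Before g := 3*arr[m]: 2*d + m <= arr[3*arr[m]] + 3*arr[m] - 12 <-> ((s > -10 <-> 3*w > -9) or 3*arr[m] < arr[w + 1] + d - 7)
Before s := 3*g - 9: 2*d + m <= arr[3*arr[m]] + 3*arr[m] - 12 <-> ((3*g > -1 <-> 3*w > -9) or 3*arr[m] < arr[w + 1] + d - 7)
The weakest precondition is 2*d + m <= arr[3*arr[m]] + 3*arr[m] - 12 <-> ((3*g > -1 <-> 3*w > -9) or 3*arr[m] < arr[w + 1] + d - 7).
Check whether (2*d <= 3*arr[-5] + arr[3*arr[-5]] - 7 <-> ((3*g > -1 <-> 3*w > -9) or 3*arr[-5] < arr[w + 1] + d - 7)) and m = -5 implies it.
Every state satisfying the precondition satisfies the weakest precondition: the implication holds.
Answer: valid


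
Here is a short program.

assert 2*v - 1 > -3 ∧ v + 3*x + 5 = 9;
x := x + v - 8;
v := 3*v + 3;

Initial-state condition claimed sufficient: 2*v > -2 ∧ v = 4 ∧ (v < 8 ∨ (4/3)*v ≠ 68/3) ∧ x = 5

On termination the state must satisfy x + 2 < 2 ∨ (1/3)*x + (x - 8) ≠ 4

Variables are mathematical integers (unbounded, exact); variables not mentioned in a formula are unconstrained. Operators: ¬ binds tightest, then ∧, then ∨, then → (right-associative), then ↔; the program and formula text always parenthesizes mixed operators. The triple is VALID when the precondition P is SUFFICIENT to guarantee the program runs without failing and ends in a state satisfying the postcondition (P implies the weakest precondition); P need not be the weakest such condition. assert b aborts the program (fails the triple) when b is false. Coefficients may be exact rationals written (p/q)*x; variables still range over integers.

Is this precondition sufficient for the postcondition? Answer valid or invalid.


Working backward. After the program, the postcondition x + 2 < 2 ∨ (1/3)*x + (x - 8) ≠ 4 must hold; in canonical form it is x < 0 ∨ (4/3)*x ≠ 12.
Before v := 3*v + 3: x < 0 ∨ (4/3)*x ≠ 12
Before x := x + v - 8: v + x < 8 ∨ (4/3)*v + (4/3)*x ≠ 68/3
Before assert 2*v - 1 > -3 ∧ v + 3*x + 5 = 9: 2*v > -2 ∧ v + 3*x = 4 ∧ (v + x < 8 ∨ (4/3)*v + (4/3)*x ≠ 68/3)
The weakest precondition is 2*v > -2 ∧ v + 3*x = 4 ∧ (v + x < 8 ∨ (4/3)*v + (4/3)*x ≠ 68/3).
Check whether 2*v > -2 ∧ v = 4 ∧ (v < 8 ∨ (4/3)*v ≠ 68/3) ∧ x = 5 implies it.
Countermodel: at the initial state v = 4, x = 5, the precondition holds but the weakest precondition fails.
Answer: invalid


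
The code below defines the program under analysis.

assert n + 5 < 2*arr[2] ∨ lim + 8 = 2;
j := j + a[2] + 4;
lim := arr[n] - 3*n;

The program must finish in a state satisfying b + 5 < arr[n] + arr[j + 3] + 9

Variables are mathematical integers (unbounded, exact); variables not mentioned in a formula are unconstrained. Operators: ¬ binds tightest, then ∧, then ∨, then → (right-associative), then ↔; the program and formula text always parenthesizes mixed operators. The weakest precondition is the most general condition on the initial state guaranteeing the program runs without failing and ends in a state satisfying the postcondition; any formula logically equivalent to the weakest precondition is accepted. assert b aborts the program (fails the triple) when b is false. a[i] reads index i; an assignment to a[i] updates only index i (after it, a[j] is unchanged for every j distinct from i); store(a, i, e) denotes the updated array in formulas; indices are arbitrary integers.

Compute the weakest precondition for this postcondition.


Working backward. After the program, the postcondition b + 5 < arr[n] + arr[j + 3] + 9 must hold; in canonical form it is b < arr[j + 3] + arr[n] + 4.
Before lim := arr[n] - 3*n: b < arr[j + 3] + arr[n] + 4
Before j := j + a[2] + 4: b < arr[a[2] + j + 7] + arr[n] + 4
Before assert n + 5 < 2*arr[2] ∨ lim + 8 = 2: (n < 2*arr[2] - 5 ∨ lim = -6) ∧ b < arr[a[2] + j + 7] + arr[n] + 4
Answer: WP = (n < 2*arr[2] - 5 ∨ lim = -6) ∧ b < arr[a[2] + j + 7] + arr[n] + 4


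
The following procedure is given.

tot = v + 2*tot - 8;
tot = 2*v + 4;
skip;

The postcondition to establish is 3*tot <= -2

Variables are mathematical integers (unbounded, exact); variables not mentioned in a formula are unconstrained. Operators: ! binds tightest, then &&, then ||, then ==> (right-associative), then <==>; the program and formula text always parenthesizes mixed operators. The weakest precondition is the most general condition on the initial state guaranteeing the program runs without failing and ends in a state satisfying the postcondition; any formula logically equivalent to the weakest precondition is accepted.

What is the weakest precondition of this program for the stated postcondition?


Working backward. After the program, 3*tot <= -2 must hold.
Before skip: 3*tot <= -2
Before tot := 2*v + 4: 6*v <= -14
Before tot := v + 2*tot - 8: 6*v <= -14
Answer: WP = 6*v <= -14


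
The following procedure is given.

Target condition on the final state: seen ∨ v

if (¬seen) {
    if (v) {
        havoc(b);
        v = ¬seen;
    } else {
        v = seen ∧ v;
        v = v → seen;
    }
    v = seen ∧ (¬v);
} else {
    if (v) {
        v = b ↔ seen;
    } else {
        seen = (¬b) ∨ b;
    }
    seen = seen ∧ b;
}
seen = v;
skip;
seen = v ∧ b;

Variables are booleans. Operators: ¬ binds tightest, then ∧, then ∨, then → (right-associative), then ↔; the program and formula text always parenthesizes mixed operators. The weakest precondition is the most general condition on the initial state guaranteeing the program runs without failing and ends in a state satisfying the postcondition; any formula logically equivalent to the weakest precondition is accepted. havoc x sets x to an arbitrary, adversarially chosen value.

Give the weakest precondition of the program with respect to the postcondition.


Working backward. After the program, seen ∨ v must hold.
Before seen := v ∧ b: (v ∧ b) ∨ v
Before skip: (v ∧ b) ∨ v
Before seen := v: (v ∧ b) ∨ v
Then branch requires (v → seen) ∧ ((¬v) → ((seen ∧ (¬((seen ∧ v) → seen)) ∧ b) ∨ (seen ∧ (¬((seen ∧ v) → seen))))); else branch requires (v → (((b ↔ seen) ∧ b) ∨ (b ↔ seen))) ∧ ((¬v) → ((v ∧ b) ∨ v)).
Before the if: ((¬seen) → ((v → seen) ∧ ((¬v) → ((seen ∧ (¬((seen ∧ v) → seen)) ∧ b) ∨ (seen ∧ (¬((seen ∧ v) → seen))))))) ∧ (seen → ((v → (((b ↔ seen) ∧ b) ∨ (b ↔ seen))) ∧ ((¬v) → ((v ∧ b) ∨ v))))
Answer: WP = ((¬seen) → ((v → seen) ∧ ((¬v) → ((seen ∧ (¬((seen ∧ v) → seen)) ∧ b) ∨ (seen ∧ (¬((seen ∧ v) → seen))))))) ∧ (seen → ((v → (((b ↔ seen) ∧ b) ∨ (b ↔ seen))) ∧ ((¬v) → ((v ∧ b) ∨ v))))


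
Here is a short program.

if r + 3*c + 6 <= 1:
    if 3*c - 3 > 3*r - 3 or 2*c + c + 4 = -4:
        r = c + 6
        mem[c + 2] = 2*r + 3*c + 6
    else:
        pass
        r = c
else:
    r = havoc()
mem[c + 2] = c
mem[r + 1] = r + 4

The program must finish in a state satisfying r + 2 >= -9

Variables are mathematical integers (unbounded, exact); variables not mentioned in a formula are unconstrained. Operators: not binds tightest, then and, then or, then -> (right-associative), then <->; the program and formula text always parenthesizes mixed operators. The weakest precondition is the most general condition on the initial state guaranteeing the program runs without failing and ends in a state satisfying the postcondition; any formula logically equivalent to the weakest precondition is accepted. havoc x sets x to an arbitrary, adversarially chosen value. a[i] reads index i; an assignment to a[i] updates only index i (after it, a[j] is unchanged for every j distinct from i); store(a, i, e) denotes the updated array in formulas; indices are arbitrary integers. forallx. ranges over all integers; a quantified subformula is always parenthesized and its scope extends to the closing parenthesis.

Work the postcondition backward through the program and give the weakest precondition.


Working backward. After the program, the postcondition r + 2 >= -9 must hold; in canonical form it is r >= -11.
Before mem[r + 1] := r + 4: r >= -11
Before mem[c + 2] := c: r >= -11
Then branch requires ((3*c > 3*r or 3*c = -8) -> c >= -17) and ((not (3*c > 3*r or 3*c = -8)) -> c >= -11); else branch requires forall r_1. r_1 >= -11.
Before the if: (3*c + r <= -5 -> (((3*c > 3*r or 3*c = -8) -> c >= -17) and ((not (3*c > 3*r or 3*c = -8)) -> c >= -11))) and ((not (3*c + r <= -5)) -> (forall r_1. r_1 >= -11))
Answer: WP = (3*c + r <= -5 -> (((3*c > 3*r or 3*c = -8) -> c >= -17) and ((not (3*c > 3*r or 3*c = -8)) -> c >= -11))) and ((not (3*c + r <= -5)) -> (forall r_1. r_1 >= -11))


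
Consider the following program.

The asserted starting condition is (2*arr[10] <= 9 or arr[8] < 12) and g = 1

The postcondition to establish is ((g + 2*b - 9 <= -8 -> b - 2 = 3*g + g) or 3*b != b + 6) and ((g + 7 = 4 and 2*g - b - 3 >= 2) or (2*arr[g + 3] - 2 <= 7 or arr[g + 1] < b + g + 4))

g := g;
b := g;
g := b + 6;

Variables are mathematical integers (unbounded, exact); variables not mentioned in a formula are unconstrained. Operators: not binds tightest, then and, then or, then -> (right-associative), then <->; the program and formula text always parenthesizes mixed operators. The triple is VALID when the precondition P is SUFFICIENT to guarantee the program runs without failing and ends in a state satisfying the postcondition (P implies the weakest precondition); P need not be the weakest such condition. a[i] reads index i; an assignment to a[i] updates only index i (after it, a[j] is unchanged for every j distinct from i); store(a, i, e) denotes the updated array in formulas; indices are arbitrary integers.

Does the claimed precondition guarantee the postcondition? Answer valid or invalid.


Working backward. After the program, the postcondition ((g + 2*b - 9 <= -8 -> b - 2 = 3*g + g) or 3*b != b + 6) and ((g + 7 = 4 and 2*g - b - 3 >= 2) or (2*arr[g + 3] - 2 <= 7 or arr[g + 1] < b + g + 4)) must hold; in canonical form it is ((2*b + g <= 1 -> b = 4*g + 2) or 2*b != 6) and ((g = -3 and 2*g >= b + 5) or 2*arr[g + 3] <= 9 or arr[g + 1] < b + g + 4).
Before g := b + 6: ((3*b <= -5 -> 3*b = -26) or 2*b != 6) and ((b = -9 and b >= -7) or 2*arr[b + 9] <= 9 or arr[b + 7] < 2*b + 10)
Before b := g: ((3*g <= -5 -> 3*g = -26) or 2*g != 6) and ((g = -9 and g >= -7) or 2*arr[g + 9] <= 9 or arr[g + 7] < 2*g + 10)
Before g := g: ((3*g <= -5 -> 3*g = -26) or 2*g != 6) and ((g = -9 and g >= -7) or 2*arr[g + 9] <= 9 or arr[g + 7] < 2*g + 10)
The weakest precondition is ((3*g <= -5 -> 3*g = -26) or 2*g != 6) and ((g = -9 and g >= -7) or 2*arr[g + 9] <= 9 or arr[g + 7] < 2*g + 10).
Check whether (2*arr[10] <= 9 or arr[8] < 12) and g = 1 implies it.
Every state satisfying the precondition satisfies the weakest precondition: the implication holds.
Answer: valid


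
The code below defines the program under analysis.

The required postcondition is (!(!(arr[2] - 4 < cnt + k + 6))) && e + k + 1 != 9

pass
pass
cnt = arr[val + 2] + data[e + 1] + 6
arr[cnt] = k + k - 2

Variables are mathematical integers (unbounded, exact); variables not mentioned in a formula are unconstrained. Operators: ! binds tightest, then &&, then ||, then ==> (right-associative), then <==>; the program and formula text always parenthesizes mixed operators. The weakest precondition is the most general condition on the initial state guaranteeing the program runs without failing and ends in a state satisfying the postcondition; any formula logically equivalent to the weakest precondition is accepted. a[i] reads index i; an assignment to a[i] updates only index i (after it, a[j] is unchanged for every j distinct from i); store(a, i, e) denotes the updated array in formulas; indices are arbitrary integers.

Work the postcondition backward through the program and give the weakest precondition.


Working backward. After the program, the postcondition (!(!(arr[2] - 4 < cnt + k + 6))) && e + k + 1 != 9 must hold; in canonical form it is arr[2] < cnt + k + 10 && e + k != 8.
Before arr[cnt] := k + k - 2: store(arr, cnt, 2*k - 2)[2] < cnt + k + 10 && e + k != 8
Before cnt := arr[val + 2] + data[e + 1] + 6: store(arr, arr[val + 2] + data[e + 1] + 6, 2*k - 2)[2] < arr[val + 2] + data[e + 1] + k + 16 && e + k != 8
Before skip: store(arr, arr[val + 2] + data[e + 1] + 6, 2*k - 2)[2] < arr[val + 2] + data[e + 1] + k + 16 && e + k != 8
Before skip: store(arr, arr[val + 2] + data[e + 1] + 6, 2*k - 2)[2] < arr[val + 2] + data[e + 1] + k + 16 && e + k != 8
Answer: WP = store(arr, arr[val + 2] + data[e + 1] + 6, 2*k - 2)[2] < arr[val + 2] + data[e + 1] + k + 16 && e + k != 8


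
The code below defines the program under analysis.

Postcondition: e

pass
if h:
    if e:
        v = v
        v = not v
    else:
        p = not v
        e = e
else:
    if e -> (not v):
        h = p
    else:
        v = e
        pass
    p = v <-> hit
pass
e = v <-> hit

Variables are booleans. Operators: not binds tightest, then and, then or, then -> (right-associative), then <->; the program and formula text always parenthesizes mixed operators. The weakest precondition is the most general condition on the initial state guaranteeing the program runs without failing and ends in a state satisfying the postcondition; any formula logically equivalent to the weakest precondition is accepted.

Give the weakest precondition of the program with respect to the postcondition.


Working backward. After the program, e must hold.
Before e := v <-> hit: v <-> hit
Before skip: v <-> hit
Then branch requires (e -> ((not v) <-> hit)) and ((not e) -> (v <-> hit)); else branch requires ((e -> (not v)) -> (v <-> hit)) and ((not (e -> (not v))) -> (e <-> hit)).
Before the if: (h -> ((e -> ((not v) <-> hit)) and ((not e) -> (v <-> hit)))) and ((not h) -> (((e -> (not v)) -> (v <-> hit)) and ((not (e -> (not v))) -> (e <-> hit))))
Before skip: (h -> ((e -> ((not v) <-> hit)) and ((not e) -> (v <-> hit)))) and ((not h) -> (((e -> (not v)) -> (v <-> hit)) and ((not (e -> (not v))) -> (e <-> hit))))
Answer: WP = (h -> ((e -> ((not v) <-> hit)) and ((not e) -> (v <-> hit)))) and ((not h) -> (((e -> (not v)) -> (v <-> hit)) and ((not (e -> (not v))) -> (e <-> hit))))


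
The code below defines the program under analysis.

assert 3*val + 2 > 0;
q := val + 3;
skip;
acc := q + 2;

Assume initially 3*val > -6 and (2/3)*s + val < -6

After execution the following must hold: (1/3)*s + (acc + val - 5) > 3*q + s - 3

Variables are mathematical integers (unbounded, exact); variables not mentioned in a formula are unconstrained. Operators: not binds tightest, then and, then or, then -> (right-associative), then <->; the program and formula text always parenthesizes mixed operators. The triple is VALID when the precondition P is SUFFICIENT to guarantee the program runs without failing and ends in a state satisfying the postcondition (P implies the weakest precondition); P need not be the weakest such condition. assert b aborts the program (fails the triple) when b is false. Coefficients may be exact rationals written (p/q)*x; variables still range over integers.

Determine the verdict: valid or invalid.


Working backward. After the program, the postcondition (1/3)*s + (acc + val - 5) > 3*q + s - 3 must hold; in canonical form it is acc + val > 3*q + (2/3)*s + 2.
Before acc := q + 2: val > 2*q + (2/3)*s
Before skip: val > 2*q + (2/3)*s
Before q := val + 3: (2/3)*s + val < -6
Before assert 3*val + 2 > 0: 3*val > -2 and (2/3)*s + val < -6
The weakest precondition is 3*val > -2 and (2/3)*s + val < -6.
Check whether 3*val > -6 and (2/3)*s + val < -6 implies it.
Countermodel: at the initial state s = -8, val = -1, the precondition holds but the weakest precondition fails.
Answer: invalid


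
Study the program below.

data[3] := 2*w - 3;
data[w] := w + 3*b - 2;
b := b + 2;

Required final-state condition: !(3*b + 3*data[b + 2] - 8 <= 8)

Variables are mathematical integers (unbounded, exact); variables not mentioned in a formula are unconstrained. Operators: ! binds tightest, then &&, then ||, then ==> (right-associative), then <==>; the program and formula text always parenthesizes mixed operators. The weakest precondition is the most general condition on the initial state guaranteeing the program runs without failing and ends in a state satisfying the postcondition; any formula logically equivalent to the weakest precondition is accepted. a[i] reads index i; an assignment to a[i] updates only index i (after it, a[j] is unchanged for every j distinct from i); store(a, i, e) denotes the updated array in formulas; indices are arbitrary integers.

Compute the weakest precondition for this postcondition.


Working backward. After the program, the postcondition !(3*b + 3*data[b + 2] - 8 <= 8) must hold; in canonical form it is !(3*data[b + 2] + 3*b <= 16).
Before b := b + 2: !(3*data[b + 4] + 3*b <= 10)
Before data[w] := w + 3*b - 2: !(3*store(data, w, 3*b + w - 2)[b + 4] + 3*b <= 10)
Before data[3] := 2*w - 3: !(3*store(store(data, 3, 2*w - 3), w, 3*b + w - 2)[b + 4] + 3*b <= 10)
Answer: WP = !(3*store(store(data, 3, 2*w - 3), w, 3*b + w - 2)[b + 4] + 3*b <= 10)


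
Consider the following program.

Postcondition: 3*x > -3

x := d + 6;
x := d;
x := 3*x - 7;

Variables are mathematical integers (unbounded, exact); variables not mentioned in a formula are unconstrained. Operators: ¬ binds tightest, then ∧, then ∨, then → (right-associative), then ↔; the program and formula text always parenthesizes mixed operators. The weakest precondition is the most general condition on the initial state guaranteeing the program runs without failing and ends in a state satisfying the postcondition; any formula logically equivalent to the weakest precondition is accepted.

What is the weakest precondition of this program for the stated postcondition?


Working backward. After the program, 3*x > -3 must hold.
Before x := 3*x - 7: 9*x > 18
Before x := d: 9*d > 18
Before x := d + 6: 9*d > 18
Answer: WP = 9*d > 18


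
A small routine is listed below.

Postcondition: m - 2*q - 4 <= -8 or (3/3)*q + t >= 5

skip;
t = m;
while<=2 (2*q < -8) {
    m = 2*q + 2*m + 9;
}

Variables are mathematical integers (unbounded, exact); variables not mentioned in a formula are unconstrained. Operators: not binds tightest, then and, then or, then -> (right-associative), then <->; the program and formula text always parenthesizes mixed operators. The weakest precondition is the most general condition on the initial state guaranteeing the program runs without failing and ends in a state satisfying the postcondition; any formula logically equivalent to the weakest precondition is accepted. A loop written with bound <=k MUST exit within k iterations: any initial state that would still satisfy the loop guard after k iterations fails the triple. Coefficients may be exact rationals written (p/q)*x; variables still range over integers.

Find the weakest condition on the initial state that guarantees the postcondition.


Working backward. After the program, the postcondition m - 2*q - 4 <= -8 or (3/3)*q + t >= 5 must hold; in canonical form it is m <= 2*q - 4 or q + t >= 5.
Before the loop (bound <=2), unroll the exhaustion recursion (WP_0 = exit-now case; WP_j = one more guarded iteration, up to j = 2):
  WP_0: (not (2*q < -8)) and (m <= 2*q - 4 or q + t >= 5)
  WP_1: (2*q < -8 -> ((not (2*q < -8)) and (2*m <= -13 or q + t >= 5))) and ((not (2*q < -8)) -> (m <= 2*q - 4 or q + t >= 5))
  WP_2: (2*q < -8 -> ((2*q < -8 -> ((not (2*q < -8)) and (4*m + 4*q <= -31 or q + t >= 5))) and ((not (2*q < -8)) -> (2*m <= -13 or q + t >= 5)))) and ((not (2*q < -8)) -> (m <= 2*q - 4 or q + t >= 5))
So before the loop: (2*q < -8 -> ((2*q < -8 -> ((not (2*q < -8)) and (4*m + 4*q <= -31 or q + t >= 5))) and ((not (2*q < -8)) -> (2*m <= -13 or q + t >= 5)))) and ((not (2*q < -8)) -> (m <= 2*q - 4 or q + t >= 5))
Before t := m: (2*q < -8 -> ((2*q < -8 -> ((not (2*q < -8)) and (4*m + 4*q <= -31 or m + q >= 5))) and ((not (2*q < -8)) -> (2*m <= -13 or m + q >= 5)))) and ((not (2*q < -8)) -> (m <= 2*q - 4 or m + q >= 5))
Before skip: (2*q < -8 -> ((2*q < -8 -> ((not (2*q < -8)) and (4*m + 4*q <= -31 or m + q >= 5))) and ((not (2*q < -8)) -> (2*m <= -13 or m + q >= 5)))) and ((not (2*q < -8)) -> (m <= 2*q - 4 or m + q >= 5))
Answer: WP = (2*q < -8 -> ((2*q < -8 -> ((not (2*q < -8)) and (4*m + 4*q <= -31 or m + q >= 5))) and ((not (2*q < -8)) -> (2*m <= -13 or m + q >= 5)))) and ((not (2*q < -8)) -> (m <= 2*q - 4 or m + q >= 5))


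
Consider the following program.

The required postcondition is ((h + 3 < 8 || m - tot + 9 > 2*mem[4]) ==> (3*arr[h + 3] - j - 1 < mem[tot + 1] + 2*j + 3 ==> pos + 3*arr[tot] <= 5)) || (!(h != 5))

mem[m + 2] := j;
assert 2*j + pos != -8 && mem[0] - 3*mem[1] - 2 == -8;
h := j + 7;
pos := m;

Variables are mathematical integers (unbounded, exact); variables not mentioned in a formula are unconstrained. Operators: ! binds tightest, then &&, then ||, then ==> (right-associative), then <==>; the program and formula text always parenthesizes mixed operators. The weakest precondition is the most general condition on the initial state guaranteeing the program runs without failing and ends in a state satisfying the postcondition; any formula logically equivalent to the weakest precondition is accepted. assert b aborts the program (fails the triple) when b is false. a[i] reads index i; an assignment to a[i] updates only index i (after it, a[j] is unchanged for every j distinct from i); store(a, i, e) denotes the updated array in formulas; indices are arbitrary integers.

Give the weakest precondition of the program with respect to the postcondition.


Working backward. After the program, the postcondition ((h + 3 < 8 || m - tot + 9 > 2*mem[4]) ==> (3*arr[h + 3] - j - 1 < mem[tot + 1] + 2*j + 3 ==> pos + 3*arr[tot] <= 5)) || (!(h != 5)) must hold; in canonical form it is ((h < 5 || m > 2*mem[4] + tot - 9) ==> (3*arr[h + 3] < mem[tot + 1] + 3*j + 4 ==> 3*arr[tot] + pos <= 5)) || (!(h != 5)).
Before pos := m: ((h < 5 || m > 2*mem[4] + tot - 9) ==> (3*arr[h + 3] < mem[tot + 1] + 3*j + 4 ==> 3*arr[tot] + m <= 5)) || (!(h != 5))
Before h := j + 7: ((j < -2 || m > 2*mem[4] + tot - 9) ==> (3*arr[j + 10] < mem[tot + 1] + 3*j + 4 ==> 3*arr[tot] + m <= 5)) || (!(j != -2))
Before assert 2*j + pos != -8 && mem[0] - 3*mem[1] - 2 == -8: 2*j + pos != -8 && mem[0] == 3*mem[1] - 6 && (((j < -2 || m > 2*mem[4] + tot - 9) ==> (3*arr[j + 10] < mem[tot + 1] + 3*j + 4 ==> 3*arr[tot] + m <= 5)) || (!(j != -2)))
Before mem[m + 2] := j: 2*j + pos != -8 && store(mem, m + 2, j)[0] == 3*store(mem, m + 2, j)[1] - 6 && (((j < -2 || m > 2*store(mem, m + 2, j)[4] + tot - 9) ==> (3*arr[j + 10] < store(mem, m + 2, j)[tot + 1] + 3*j + 4 ==> 3*arr[tot] + m <= 5)) || (!(j != -2)))
Answer: WP = 2*j + pos != -8 && store(mem, m + 2, j)[0] == 3*store(mem, m + 2, j)[1] - 6 && (((j < -2 || m > 2*store(mem, m + 2, j)[4] + tot - 9) ==> (3*arr[j + 10] < store(mem, m + 2, j)[tot + 1] + 3*j + 4 ==> 3*arr[tot] + m <= 5)) || (!(j != -2)))


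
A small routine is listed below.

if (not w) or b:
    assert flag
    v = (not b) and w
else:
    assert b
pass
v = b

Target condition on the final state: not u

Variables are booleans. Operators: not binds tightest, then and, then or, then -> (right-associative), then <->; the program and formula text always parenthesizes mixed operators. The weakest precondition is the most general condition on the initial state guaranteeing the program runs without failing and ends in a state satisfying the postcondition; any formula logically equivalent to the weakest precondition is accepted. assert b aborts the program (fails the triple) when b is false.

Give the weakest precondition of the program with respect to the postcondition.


Working backward. After the program, not u must hold.
Before v := b: not u
Before skip: not u
Then branch requires flag and (not u); else branch requires b and (not u).
Before the if: (((not w) or b) -> (flag and (not u))) and ((not ((not w) or b)) -> (b and (not u)))
Answer: WP = (((not w) or b) -> (flag and (not u))) and ((not ((not w) or b)) -> (b and (not u)))


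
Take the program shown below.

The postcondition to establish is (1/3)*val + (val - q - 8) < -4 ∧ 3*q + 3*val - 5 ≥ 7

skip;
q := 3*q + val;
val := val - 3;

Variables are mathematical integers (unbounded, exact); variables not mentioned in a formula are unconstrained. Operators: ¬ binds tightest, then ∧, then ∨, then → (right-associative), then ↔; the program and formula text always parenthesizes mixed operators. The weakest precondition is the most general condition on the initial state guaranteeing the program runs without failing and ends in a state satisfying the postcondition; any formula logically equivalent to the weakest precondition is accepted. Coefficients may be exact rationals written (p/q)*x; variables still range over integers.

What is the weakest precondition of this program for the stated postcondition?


Working backward. After the program, the postcondition (1/3)*val + (val - q - 8) < -4 ∧ 3*q + 3*val - 5 ≥ 7 must hold; in canonical form it is (4/3)*val < q + 4 ∧ 3*q + 3*val ≥ 12.
Before val := val - 3: (4/3)*val < q + 8 ∧ 3*q + 3*val ≥ 21
Before q := 3*q + val: (1/3)*val < 3*q + 8 ∧ 9*q + 6*val ≥ 21
Before skip: (1/3)*val < 3*q + 8 ∧ 9*q + 6*val ≥ 21
Answer: WP = (1/3)*val < 3*q + 8 ∧ 9*q + 6*val ≥ 21
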